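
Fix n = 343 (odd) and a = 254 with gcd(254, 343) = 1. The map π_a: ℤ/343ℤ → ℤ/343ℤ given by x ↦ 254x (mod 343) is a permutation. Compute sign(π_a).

Trace 120: π^k(120) = [120, 296, 67, 211, 86, 235, 8] for k=0..6.
The orbit structure of x ↦ 254x mod 343: 7 orbits of sizes [147, 147, 21, 21, 3, 3, 1].
n − c = 343 − 7 = 336; sign = (−1)^336 = +1.

+1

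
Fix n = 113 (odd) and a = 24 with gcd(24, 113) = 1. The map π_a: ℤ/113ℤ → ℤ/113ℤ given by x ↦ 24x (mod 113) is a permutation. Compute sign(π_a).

Start at x=49: 49 → 46 → 87 → 54 → 53 → 29 → 18 → … (one orbit).
Cycle lengths of π_24 on ℤ/113ℤ: [112, 1]; 2 cycles in total.
With 2 cycles on 113 points, sign = (−1)^{113−2} = -1.

-1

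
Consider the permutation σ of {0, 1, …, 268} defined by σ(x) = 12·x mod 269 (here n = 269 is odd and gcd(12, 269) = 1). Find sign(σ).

-1

Orbit of 231 under x↦12x: [231, 82, 177, 241, 202, 3, 36]… (length divides ord_269(12)).
π_12 has 2 disjoint cycles with lengths [268, 1] on {0,…,268}.
n − c = 269 − 2 = 267; sign = (−1)^267 = -1.
The Jacobi symbol (12|269) = -1 (Zolotarev) agrees.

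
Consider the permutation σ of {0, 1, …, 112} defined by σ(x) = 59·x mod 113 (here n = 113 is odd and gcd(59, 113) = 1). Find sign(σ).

-1

Orbit of 97 under x↦59x: [97, 73, 13, 89, 53, 76, 77]… (length divides ord_113(59)).
Cycle lengths of π_59 on ℤ/113ℤ: [112, 1]; 2 cycles in total.
113 − 2 = 111 transpositions; sign(π) = (−1)^111 = -1.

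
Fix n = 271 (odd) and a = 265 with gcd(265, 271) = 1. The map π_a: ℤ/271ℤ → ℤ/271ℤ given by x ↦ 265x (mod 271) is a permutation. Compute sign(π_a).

+1

Trace 125: π^k(125) = [125, 63, 164, 100, 213, 77, 80] for k=0..6.
Cycle type of π: 135×2 + 1; total 3 cycles.
3 cycles on 271: each ℓ→(−1)^(ℓ−1), product (−1)^268 = +1.
The Jacobi symbol (265|271) = +1 (Zolotarev) agrees.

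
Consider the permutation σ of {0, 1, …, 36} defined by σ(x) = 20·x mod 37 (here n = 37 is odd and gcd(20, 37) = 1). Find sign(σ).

-1

Trace 12: π^k(12) = [12, 18, 27, 22, 33, 31, 28] for k=0..6.
Decompose π into cycles: lengths [36, 1] (2 cycles, including the fixed point 0).
2 cycles on 37: each ℓ→(−1)^(ℓ−1), product (−1)^35 = -1.
(20|37)_J = -1 (Zolotarev's lemma cross-check).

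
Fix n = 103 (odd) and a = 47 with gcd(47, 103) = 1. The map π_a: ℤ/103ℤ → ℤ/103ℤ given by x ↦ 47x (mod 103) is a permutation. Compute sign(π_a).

Start at x=1: 1 → 47 → 46 → 102 → 56 → 57 → 1 (one orbit).
18 cycles of lengths [6, 6, 6, 6, 6, 6, 6, 6, 6, 6, 6, 6, 6, 6, 6, 6, 6, 1].
Σ(ℓ_i−1) = 103−18 = 85; sign = (−1)^85 = -1.
Check: (47/103) = -1 by Zolotarev.

-1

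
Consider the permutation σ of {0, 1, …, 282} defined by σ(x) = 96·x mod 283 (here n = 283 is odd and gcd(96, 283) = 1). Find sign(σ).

+1

Orbit of 24 under x↦96x: [24, 40, 161, 174, 7, 106, 271]… (length divides ord_283(96)).
Cycle type of π: 141×2 + 1; total 3 cycles.
Σ(ℓ_i−1) = 283−3 = 280; sign = (−1)^280 = +1.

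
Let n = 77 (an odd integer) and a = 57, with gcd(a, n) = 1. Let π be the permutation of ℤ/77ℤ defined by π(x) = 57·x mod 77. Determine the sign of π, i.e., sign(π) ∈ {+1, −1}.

Start at x=1: 1 → 57 → 15 → 8 → 71 → 43 → 64 → … (one orbit).
The orbit structure of x ↦ 57x mod 77: 14 orbits of sizes [10, 10, 10, 10, 10, 10, 10, 1, 1, 1, 1, 1, 1, 1].
77 − 14 = 63 transpositions; sign(π) = (−1)^63 = -1.

-1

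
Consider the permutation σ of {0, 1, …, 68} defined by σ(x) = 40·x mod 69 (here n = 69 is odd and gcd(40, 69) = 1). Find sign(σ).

-1

Start at x=7: 7 → 4 → 22 → 52 → 10 → 55 → 61 → … (one orbit).
The orbit structure of x ↦ 40x mod 69: 6 orbits of sizes [22, 22, 22, 1, 1, 1].
Σ(ℓ_i−1) = 69−6 = 63; sign = (−1)^63 = -1.
Zolotarev: (40|69) = -1, matching the cycle-count sign.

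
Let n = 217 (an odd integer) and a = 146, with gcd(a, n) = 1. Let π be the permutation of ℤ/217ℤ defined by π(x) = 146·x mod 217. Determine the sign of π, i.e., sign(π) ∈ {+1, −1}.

+1

Orbit of 83 under x↦146x: [83, 183, 27, 36, 48, 64, 13]… (length divides ord_217(146)).
11 cycles of lengths [30, 30, 30, 30, 30, 30, 30, 2, 2, 2, 1].
sign(π) = (−1)^{n − #cycles} = (−1)^{217−11} = (−1)^206 = +1.
Via Zolotarev, sign(π_{146}) = (146|217) = +1.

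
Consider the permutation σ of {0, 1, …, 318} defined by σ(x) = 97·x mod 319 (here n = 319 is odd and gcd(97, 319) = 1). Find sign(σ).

Trace 298: π^k(298) = [298, 196, 191, 25, 192, 122, 31] for k=0..6.
The orbit structure of x ↦ 97x mod 319: 6 orbits of sizes [140, 140, 28, 5, 5, 1].
Σ(ℓ_i−1) = 319−6 = 313; sign = (−1)^313 = -1.

-1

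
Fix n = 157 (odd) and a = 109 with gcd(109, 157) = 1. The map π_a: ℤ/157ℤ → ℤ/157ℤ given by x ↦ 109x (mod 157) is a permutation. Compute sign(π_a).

+1

Orbit of 121 under x↦109x: [121, 1, 109, 106, 93, 89, 124]… (length divides ord_157(109)).
5 cycles of lengths [39, 39, 39, 39, 1].
Σ(ℓ_i−1) = 157−5 = 152; sign = (−1)^152 = +1.
The Jacobi symbol (109|157) = +1 (Zolotarev) agrees.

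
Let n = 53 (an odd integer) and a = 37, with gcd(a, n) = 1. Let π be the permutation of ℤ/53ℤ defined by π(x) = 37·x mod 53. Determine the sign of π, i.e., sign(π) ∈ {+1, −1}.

Orbit of 11 under x↦37x: [11, 36, 7, 47, 43, 1, 37]… (length divides ord_53(37)).
Cycle type of π: 26×2 + 1; total 3 cycles.
With 3 cycles on 53 points, sign = (−1)^{53−3} = +1.
The Jacobi symbol (37|53) = +1 (Zolotarev) agrees.

+1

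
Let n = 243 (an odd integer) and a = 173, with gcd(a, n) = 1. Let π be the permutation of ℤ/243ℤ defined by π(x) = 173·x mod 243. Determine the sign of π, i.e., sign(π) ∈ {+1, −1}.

Orbit of 67 under x↦173x: [67, 170, 7, 239, 37, 83, 22]… (length divides ord_243(173)).
π_173 has 6 disjoint cycles with lengths [162, 54, 18, 6, 2, 1] on {0,…,242}.
sign(π) = (−1)^{n − #cycles} = (−1)^{243−6} = (−1)^237 = -1.
Zolotarev: (173|243) = -1, matching the cycle-count sign.

-1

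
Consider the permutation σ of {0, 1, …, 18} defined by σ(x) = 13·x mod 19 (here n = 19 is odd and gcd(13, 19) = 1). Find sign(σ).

Orbit of 16 under x↦13x: [16, 18, 6, 2, 7, 15, 5]… (length divides ord_19(13)).
2 cycles of lengths [18, 1].
19 − 2 = 17 transpositions; sign(π) = (−1)^17 = -1.

-1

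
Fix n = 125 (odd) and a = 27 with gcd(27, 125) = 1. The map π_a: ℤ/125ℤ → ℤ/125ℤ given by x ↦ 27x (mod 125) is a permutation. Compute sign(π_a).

Trace 31: π^k(31) = [31, 87, 99, 48, 46, 117, 34] for k=0..6.
π_27 has 4 disjoint cycles with lengths [100, 20, 4, 1] on {0,…,124}.
Σ(ℓ_i−1) = 125−4 = 121; sign = (−1)^121 = -1.
Zolotarev: (27|125) = -1, matching the cycle-count sign.

-1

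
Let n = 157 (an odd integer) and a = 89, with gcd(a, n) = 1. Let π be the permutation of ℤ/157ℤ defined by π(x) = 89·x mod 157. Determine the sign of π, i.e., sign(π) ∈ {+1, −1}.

Start at x=108: 108 → 35 → 132 → 130 → 109 → 124 → 46 → … (one orbit).
Cycle type of π: 39×4 + 1; total 5 cycles.
157 − 5 = 152 transpositions; sign(π) = (−1)^152 = +1.
Via Zolotarev, sign(π_{89}) = (89|157) = +1.

+1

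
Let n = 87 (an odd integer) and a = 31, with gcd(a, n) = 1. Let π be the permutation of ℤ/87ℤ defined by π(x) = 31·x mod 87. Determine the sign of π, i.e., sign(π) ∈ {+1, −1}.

Orbit of 13 under x↦31x: [13, 55, 52, 46, 34, 10, 49]… (length divides ord_87(31)).
6 cycles of lengths [28, 28, 28, 1, 1, 1].
87 − 6 = 81 transpositions; sign(π) = (−1)^81 = -1.
Zolotarev: (31|87) = -1, matching the cycle-count sign.

-1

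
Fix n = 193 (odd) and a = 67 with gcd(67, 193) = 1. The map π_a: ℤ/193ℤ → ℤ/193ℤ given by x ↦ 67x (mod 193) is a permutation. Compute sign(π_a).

+1

Start at x=64: 64 → 42 → 112 → 170 → 3 → 8 → 150 → … (one orbit).
Cycle lengths of π_67 on ℤ/193ℤ: [32, 32, 32, 32, 32, 32, 1]; 7 cycles in total.
n − c = 193 − 7 = 186; sign = (−1)^186 = +1.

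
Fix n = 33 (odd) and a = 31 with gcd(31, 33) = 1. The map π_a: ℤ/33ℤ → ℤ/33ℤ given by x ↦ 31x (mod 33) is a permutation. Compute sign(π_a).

+1

Orbit of 1 under x↦31x: [1, 31, 4, 25, 16]… (length divides ord_33(31)).
Cycle lengths of π_31 on ℤ/33ℤ: [5, 5, 5, 5, 5, 5, 1, 1, 1]; 9 cycles in total.
Σ(ℓ_i−1) = 33−9 = 24; sign = (−1)^24 = +1.
The Jacobi symbol (31|33) = +1 (Zolotarev) agrees.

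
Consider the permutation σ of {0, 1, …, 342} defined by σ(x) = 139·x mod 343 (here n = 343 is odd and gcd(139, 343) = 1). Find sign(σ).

Start at x=253: 253 → 181 → 120 → 216 → 183 → 55 → 99 → … (one orbit).
Decompose π into cycles: lengths [98, 98, 98, 14, 14, 14, 2, 2, 2, 1] (10 cycles, including the fixed point 0).
sign(π) = (−1)^{n − #cycles} = (−1)^{343−10} = (−1)^333 = -1.

-1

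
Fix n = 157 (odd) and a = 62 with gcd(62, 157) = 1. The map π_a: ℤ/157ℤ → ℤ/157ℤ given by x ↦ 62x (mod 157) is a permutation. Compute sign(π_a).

Orbit of 17 under x↦62x: [17, 112, 36, 34, 67, 72, 68]… (length divides ord_157(62)).
2 cycles of lengths [156, 1].
sign(π) = (−1)^{n − #cycles} = (−1)^{157−2} = (−1)^155 = -1.
Check: (62/157) = -1 by Zolotarev.

-1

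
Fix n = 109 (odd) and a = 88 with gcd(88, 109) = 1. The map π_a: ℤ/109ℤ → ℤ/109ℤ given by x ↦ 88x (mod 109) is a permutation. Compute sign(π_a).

+1

Start at x=48: 48 → 82 → 22 → 83 → 1 → 88 → 5 → … (one orbit).
π_88 has 3 disjoint cycles with lengths [54, 54, 1] on {0,…,108}.
109 − 3 = 106 transpositions; sign(π) = (−1)^106 = +1.
(88|109)_J = +1 (Zolotarev's lemma cross-check).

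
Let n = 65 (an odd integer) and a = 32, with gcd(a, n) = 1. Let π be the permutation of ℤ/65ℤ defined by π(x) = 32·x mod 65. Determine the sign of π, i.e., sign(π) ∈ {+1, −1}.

+1

Orbit of 61 under x↦32x: [61, 2, 64, 33, 16, 57, 4]… (length divides ord_65(32)).
The orbit structure of x ↦ 32x mod 65: 7 orbits of sizes [12, 12, 12, 12, 12, 4, 1].
65 − 7 = 58 transpositions; sign(π) = (−1)^58 = +1.
Zolotarev: (32|65) = +1, matching the cycle-count sign.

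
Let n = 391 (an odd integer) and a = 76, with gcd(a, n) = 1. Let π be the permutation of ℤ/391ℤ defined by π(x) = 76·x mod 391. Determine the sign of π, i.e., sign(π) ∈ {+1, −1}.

Trace 35: π^k(35) = [35, 314, 13, 206, 16, 43, 140] for k=0..6.
Cycle lengths of π_76 on ℤ/391ℤ: [88, 88, 88, 88, 22, 8, 8, 1]; 8 cycles in total.
With 8 cycles on 391 points, sign = (−1)^{391−8} = -1.

-1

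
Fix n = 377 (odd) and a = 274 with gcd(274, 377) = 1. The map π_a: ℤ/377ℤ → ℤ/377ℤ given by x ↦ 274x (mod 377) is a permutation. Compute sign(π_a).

+1

Start at x=274: 274 → 53 → 196 → 170 → 209 → 339 → 144 → … (one orbit).
39 cycles of lengths [14, 14, 14, 14, 14, 14, 14, 14, 14, 14, 14, 14, 14, 14, 14, 14, 14, 14, 14, 14, 14, 14, 14, 14, 14, 14, 1, 1, 1, 1, 1, 1, 1, 1, 1, 1, 1, 1, 1].
377 − 39 = 338 transpositions; sign(π) = (−1)^338 = +1.
(274|377)_J = +1 (Zolotarev's lemma cross-check).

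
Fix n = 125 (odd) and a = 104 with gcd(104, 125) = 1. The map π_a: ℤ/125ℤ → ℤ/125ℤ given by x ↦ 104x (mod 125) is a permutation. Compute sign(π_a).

Start at x=71: 71 → 9 → 61 → 94 → 26 → 79 → 91 → … (one orbit).
Decompose π into cycles: lengths [50, 50, 10, 10, 2, 2, 1] (7 cycles, including the fixed point 0).
Σ(ℓ_i−1) = 125−7 = 118; sign = (−1)^118 = +1.
The Jacobi symbol (104|125) = +1 (Zolotarev) agrees.

+1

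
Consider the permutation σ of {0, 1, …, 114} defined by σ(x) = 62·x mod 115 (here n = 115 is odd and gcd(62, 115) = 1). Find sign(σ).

Orbit of 31 under x↦62x: [31, 82, 24, 108, 26, 2, 9]… (length divides ord_115(62)).
Cycle lengths of π_62 on ℤ/115ℤ: [44, 44, 11, 11, 4, 1]; 6 cycles in total.
n − c = 115 − 6 = 109; sign = (−1)^109 = -1.
Check: (62/115) = -1 by Zolotarev.

-1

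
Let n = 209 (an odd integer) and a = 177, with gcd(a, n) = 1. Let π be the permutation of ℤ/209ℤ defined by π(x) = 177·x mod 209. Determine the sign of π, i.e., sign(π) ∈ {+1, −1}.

+1

Start at x=111: 111 → 1 → 177 → 188 → 45 → 23 → 100 → … (one orbit).
33 cycles of lengths [9, 9, 9, 9, 9, 9, 9, 9, 9, 9, 9, 9, 9, 9, 9, 9, 9, 9, 9, 9, 9, 9, 1, 1, 1, 1, 1, 1, 1, 1, 1, 1, 1].
33 cycles on 209: each ℓ→(−1)^(ℓ−1), product (−1)^176 = +1.
Via Zolotarev, sign(π_{177}) = (177|209) = +1.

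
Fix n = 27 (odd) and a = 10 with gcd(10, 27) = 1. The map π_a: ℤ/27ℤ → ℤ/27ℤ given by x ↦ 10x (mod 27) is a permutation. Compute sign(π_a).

Start at x=1: 1 → 10 → 19 → 1 (one orbit).
Cycle type of π: 3×6 + 1×9; total 15 cycles.
Σ(ℓ_i−1) = 27−15 = 12; sign = (−1)^12 = +1.

+1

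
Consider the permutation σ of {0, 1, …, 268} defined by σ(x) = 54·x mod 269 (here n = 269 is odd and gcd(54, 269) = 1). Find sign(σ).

+1

Orbit of 66 under x↦54x: [66, 67, 121, 78, 177, 143, 190]… (length divides ord_269(54)).
Cycle lengths of π_54 on ℤ/269ℤ: [67, 67, 67, 67, 1]; 5 cycles in total.
5 cycles on 269: each ℓ→(−1)^(ℓ−1), product (−1)^264 = +1.
Via Zolotarev, sign(π_{54}) = (54|269) = +1.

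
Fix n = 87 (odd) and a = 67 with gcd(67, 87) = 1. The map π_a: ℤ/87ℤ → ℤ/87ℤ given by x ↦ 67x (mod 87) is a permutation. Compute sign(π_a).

+1

Orbit of 13 under x↦67x: [13, 1, 67, 52, 4, 7, 34]… (length divides ord_87(67)).
Cycle lengths of π_67 on ℤ/87ℤ: [14, 14, 14, 14, 14, 14, 1, 1, 1]; 9 cycles in total.
n − c = 87 − 9 = 78; sign = (−1)^78 = +1.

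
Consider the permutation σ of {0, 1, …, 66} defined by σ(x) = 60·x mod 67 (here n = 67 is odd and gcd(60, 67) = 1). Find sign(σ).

Start at x=17: 17 → 15 → 29 → 65 → 14 → 36 → 16 → … (one orbit).
Decompose π into cycles: lengths [33, 33, 1] (3 cycles, including the fixed point 0).
3 cycles on 67: each ℓ→(−1)^(ℓ−1), product (−1)^64 = +1.
Check: (60/67) = +1 by Zolotarev.

+1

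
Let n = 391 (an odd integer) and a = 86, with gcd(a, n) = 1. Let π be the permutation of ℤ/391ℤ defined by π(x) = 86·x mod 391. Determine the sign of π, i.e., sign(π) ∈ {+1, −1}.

Start at x=290: 290 → 307 → 205 → 35 → 273 → 18 → 375 → … (one orbit).
Cycle lengths of π_86 on ℤ/391ℤ: [22, 22, 22, 22, 22, 22, 22, 22, 22, 22, 22, 22, 22, 22, 22, 22, 22, 1, 1, 1, 1, 1, 1, 1, 1, 1, 1, 1, 1, 1, 1, 1, 1, 1]; 34 cycles in total.
sign(π) = (−1)^{n − #cycles} = (−1)^{391−34} = (−1)^357 = -1.

-1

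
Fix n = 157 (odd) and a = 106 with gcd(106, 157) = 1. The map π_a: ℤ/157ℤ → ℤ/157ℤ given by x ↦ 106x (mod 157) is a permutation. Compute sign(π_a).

Start at x=93: 93 → 124 → 113 → 46 → 9 → 12 → 16 → … (one orbit).
π_106 has 5 disjoint cycles with lengths [39, 39, 39, 39, 1] on {0,…,156}.
n − c = 157 − 5 = 152; sign = (−1)^152 = +1.
Via Zolotarev, sign(π_{106}) = (106|157) = +1.

+1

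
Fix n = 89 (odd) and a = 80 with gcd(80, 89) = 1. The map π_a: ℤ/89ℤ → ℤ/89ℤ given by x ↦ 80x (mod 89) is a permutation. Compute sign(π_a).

Start at x=11: 11 → 79 → 1 → 80 → 81 → 72 → 64 → … (one orbit).
Cycle type of π: 44×2 + 1; total 3 cycles.
Σ(ℓ_i−1) = 89−3 = 86; sign = (−1)^86 = +1.
(80|89)_J = +1 (Zolotarev's lemma cross-check).

+1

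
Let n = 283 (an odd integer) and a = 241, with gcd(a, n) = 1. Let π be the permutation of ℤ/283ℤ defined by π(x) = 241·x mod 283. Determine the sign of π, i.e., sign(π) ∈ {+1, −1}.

-1

Trace 229: π^k(229) = [229, 4, 115, 264, 232, 161, 30] for k=0..6.
Decompose π into cycles: lengths [94, 94, 94, 1] (4 cycles, including the fixed point 0).
sign(π) = (−1)^{n − #cycles} = (−1)^{283−4} = (−1)^279 = -1.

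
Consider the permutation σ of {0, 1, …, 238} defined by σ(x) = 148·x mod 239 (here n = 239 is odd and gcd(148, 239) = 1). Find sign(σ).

-1

Trace 50: π^k(50) = [50, 230, 102, 39, 36, 70, 83] for k=0..6.
π_148 has 2 disjoint cycles with lengths [238, 1] on {0,…,238}.
n − c = 239 − 2 = 237; sign = (−1)^237 = -1.
Check: (148/239) = -1 by Zolotarev.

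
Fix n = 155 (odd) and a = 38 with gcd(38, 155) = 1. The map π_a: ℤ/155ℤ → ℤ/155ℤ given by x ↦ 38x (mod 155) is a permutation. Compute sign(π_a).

Trace 87: π^k(87) = [87, 51, 78, 19, 102, 1, 38] for k=0..6.
6 cycles of lengths [60, 60, 15, 15, 4, 1].
With 6 cycles on 155 points, sign = (−1)^{155−6} = -1.

-1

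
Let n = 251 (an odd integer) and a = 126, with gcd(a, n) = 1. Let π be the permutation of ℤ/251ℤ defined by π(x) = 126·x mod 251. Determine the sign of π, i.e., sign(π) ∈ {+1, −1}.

-1

Start at x=69: 69 → 160 → 80 → 40 → 20 → 10 → 5 → … (one orbit).
6 cycles of lengths [50, 50, 50, 50, 50, 1].
With 6 cycles on 251 points, sign = (−1)^{251−6} = -1.
Check: (126/251) = -1 by Zolotarev.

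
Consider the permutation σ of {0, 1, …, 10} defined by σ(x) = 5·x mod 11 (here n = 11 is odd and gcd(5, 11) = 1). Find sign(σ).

Orbit of 5 under x↦5x: [5, 3, 4, 9, 1]… (length divides ord_11(5)).
π_5 has 3 disjoint cycles with lengths [5, 5, 1] on {0,…,10}.
With 3 cycles on 11 points, sign = (−1)^{11−3} = +1.

+1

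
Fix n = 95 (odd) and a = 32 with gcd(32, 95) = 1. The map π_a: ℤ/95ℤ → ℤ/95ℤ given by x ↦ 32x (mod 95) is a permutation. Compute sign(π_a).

+1

Orbit of 78 under x↦32x: [78, 26, 72, 24, 8, 66, 22]… (length divides ord_95(32)).
The orbit structure of x ↦ 32x mod 95: 5 orbits of sizes [36, 36, 18, 4, 1].
5 cycles on 95: each ℓ→(−1)^(ℓ−1), product (−1)^90 = +1.
Via Zolotarev, sign(π_{32}) = (32|95) = +1.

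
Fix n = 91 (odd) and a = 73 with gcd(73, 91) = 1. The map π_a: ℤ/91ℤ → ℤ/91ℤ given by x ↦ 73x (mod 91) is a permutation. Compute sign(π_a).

Orbit of 25 under x↦73x: [25, 5, 1, 73, 51, 83, 53]… (length divides ord_91(73)).
Cycle type of π: 12×6 + 6 + 4×3 + 1; total 11 cycles.
With 11 cycles on 91 points, sign = (−1)^{91−11} = +1.
Check: (73/91) = +1 by Zolotarev.

+1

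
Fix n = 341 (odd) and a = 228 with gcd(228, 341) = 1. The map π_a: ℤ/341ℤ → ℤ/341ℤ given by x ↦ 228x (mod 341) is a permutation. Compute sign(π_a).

+1

Trace 258: π^k(258) = [258, 172, 1, 228, 152, 215, 257] for k=0..6.
Cycle type of π: 30×11 + 10 + 1; total 13 cycles.
13 cycles on 341: each ℓ→(−1)^(ℓ−1), product (−1)^328 = +1.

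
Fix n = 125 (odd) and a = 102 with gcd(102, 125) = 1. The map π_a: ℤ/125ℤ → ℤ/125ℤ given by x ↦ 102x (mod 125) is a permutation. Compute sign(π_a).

Orbit of 78 under x↦102x: [78, 81, 12, 99, 98, 121, 92]… (length divides ord_125(102)).
Cycle type of π: 100 + 20 + 4 + 1; total 4 cycles.
n − c = 125 − 4 = 121; sign = (−1)^121 = -1.
Zolotarev: (102|125) = -1, matching the cycle-count sign.

-1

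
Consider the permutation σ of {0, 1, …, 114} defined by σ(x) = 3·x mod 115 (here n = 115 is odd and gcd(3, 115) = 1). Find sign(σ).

Orbit of 47 under x↦3x: [47, 26, 78, 4, 12, 36, 108]… (length divides ord_115(3)).
The orbit structure of x ↦ 3x mod 115: 6 orbits of sizes [44, 44, 11, 11, 4, 1].
sign(π) = (−1)^{n − #cycles} = (−1)^{115−6} = (−1)^109 = -1.

-1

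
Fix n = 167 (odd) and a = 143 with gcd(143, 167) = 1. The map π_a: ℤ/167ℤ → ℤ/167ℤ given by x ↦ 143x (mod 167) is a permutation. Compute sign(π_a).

Orbit of 3 under x↦143x: [3, 95, 58, 111, 8, 142, 99]… (length divides ord_167(143)).
π_143 has 2 disjoint cycles with lengths [166, 1] on {0,…,166}.
sign(π) = (−1)^{n − #cycles} = (−1)^{167−2} = (−1)^165 = -1.

-1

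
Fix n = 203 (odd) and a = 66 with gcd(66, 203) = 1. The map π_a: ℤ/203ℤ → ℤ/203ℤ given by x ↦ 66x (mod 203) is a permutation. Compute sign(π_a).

+1

Orbit of 159 under x↦66x: [159, 141, 171, 121, 69, 88, 124]… (length divides ord_203(66)).
Cycle lengths of π_66 on ℤ/203ℤ: [84, 84, 28, 6, 1]; 5 cycles in total.
With 5 cycles on 203 points, sign = (−1)^{203−5} = +1.
Zolotarev: (66|203) = +1, matching the cycle-count sign.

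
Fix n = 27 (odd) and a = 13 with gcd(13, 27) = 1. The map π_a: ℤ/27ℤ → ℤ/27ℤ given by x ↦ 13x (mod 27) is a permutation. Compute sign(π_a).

+1

Start at x=10: 10 → 22 → 16 → 19 → 4 → 25 → 1 → … (one orbit).
Cycle lengths of π_13 on ℤ/27ℤ: [9, 9, 3, 3, 1, 1, 1]; 7 cycles in total.
7 cycles on 27: each ℓ→(−1)^(ℓ−1), product (−1)^20 = +1.
Zolotarev: (13|27) = +1, matching the cycle-count sign.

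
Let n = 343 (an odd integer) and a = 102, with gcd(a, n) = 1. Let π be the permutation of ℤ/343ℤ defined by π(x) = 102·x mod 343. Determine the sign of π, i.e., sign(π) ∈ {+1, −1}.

+1

Trace 312: π^k(312) = [312, 268, 239, 25, 149, 106, 179] for k=0..6.
7 cycles of lengths [147, 147, 21, 21, 3, 3, 1].
n − c = 343 − 7 = 336; sign = (−1)^336 = +1.
The Jacobi symbol (102|343) = +1 (Zolotarev) agrees.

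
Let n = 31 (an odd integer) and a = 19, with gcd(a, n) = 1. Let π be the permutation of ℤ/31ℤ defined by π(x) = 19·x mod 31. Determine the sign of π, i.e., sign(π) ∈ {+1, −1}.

Trace 16: π^k(16) = [16, 25, 10, 4, 14, 18, 1] for k=0..6.
3 cycles of lengths [15, 15, 1].
Σ(ℓ_i−1) = 31−3 = 28; sign = (−1)^28 = +1.
(19|31)_J = +1 (Zolotarev's lemma cross-check).

+1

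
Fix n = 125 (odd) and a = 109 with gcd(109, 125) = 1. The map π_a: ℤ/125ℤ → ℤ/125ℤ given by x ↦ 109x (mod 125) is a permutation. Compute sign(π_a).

+1

Start at x=66: 66 → 69 → 21 → 39 → 1 → 109 → 6 → … (one orbit).
The orbit structure of x ↦ 109x mod 125: 7 orbits of sizes [50, 50, 10, 10, 2, 2, 1].
7 cycles on 125: each ℓ→(−1)^(ℓ−1), product (−1)^118 = +1.
The Jacobi symbol (109|125) = +1 (Zolotarev) agrees.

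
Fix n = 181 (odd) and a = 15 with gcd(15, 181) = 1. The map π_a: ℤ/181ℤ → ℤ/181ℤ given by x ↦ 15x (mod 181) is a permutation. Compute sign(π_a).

+1

Orbit of 117 under x↦15x: [117, 126, 80, 114, 81, 129, 125]… (length divides ord_181(15)).
Cycle lengths of π_15 on ℤ/181ℤ: [45, 45, 45, 45, 1]; 5 cycles in total.
5 cycles on 181: each ℓ→(−1)^(ℓ−1), product (−1)^176 = +1.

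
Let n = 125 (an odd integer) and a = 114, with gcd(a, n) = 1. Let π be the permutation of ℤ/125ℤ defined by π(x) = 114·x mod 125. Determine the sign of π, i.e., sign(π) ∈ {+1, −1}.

+1

Trace 109: π^k(109) = [109, 51, 64, 46, 119, 66, 24] for k=0..6.
7 cycles of lengths [50, 50, 10, 10, 2, 2, 1].
With 7 cycles on 125 points, sign = (−1)^{125−7} = +1.
(114|125)_J = +1 (Zolotarev's lemma cross-check).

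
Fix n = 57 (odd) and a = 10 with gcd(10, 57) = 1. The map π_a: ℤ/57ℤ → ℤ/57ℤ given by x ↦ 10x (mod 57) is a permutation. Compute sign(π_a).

Start at x=55: 55 → 37 → 28 → 52 → 7 → 13 → 16 → … (one orbit).
6 cycles of lengths [18, 18, 18, 1, 1, 1].
Σ(ℓ_i−1) = 57−6 = 51; sign = (−1)^51 = -1.

-1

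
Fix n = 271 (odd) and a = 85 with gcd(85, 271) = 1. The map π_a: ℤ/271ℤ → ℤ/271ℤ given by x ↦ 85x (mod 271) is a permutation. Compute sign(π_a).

Trace 144: π^k(144) = [144, 45, 31, 196, 129, 125, 56] for k=0..6.
Decompose π into cycles: lengths [135, 135, 1] (3 cycles, including the fixed point 0).
With 3 cycles on 271 points, sign = (−1)^{271−3} = +1.
(85|271)_J = +1 (Zolotarev's lemma cross-check).

+1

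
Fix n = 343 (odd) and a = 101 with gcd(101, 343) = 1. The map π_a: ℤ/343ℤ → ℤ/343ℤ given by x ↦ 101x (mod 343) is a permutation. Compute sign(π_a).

-1

Orbit of 209 under x↦101x: [209, 186, 264, 253, 171, 121, 216]… (length divides ord_343(101)).
Cycle lengths of π_101 on ℤ/343ℤ: [294, 42, 6, 1]; 4 cycles in total.
Σ(ℓ_i−1) = 343−4 = 339; sign = (−1)^339 = -1.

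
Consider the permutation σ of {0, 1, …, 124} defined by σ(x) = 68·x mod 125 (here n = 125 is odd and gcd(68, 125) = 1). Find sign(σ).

-1

Trace 57: π^k(57) = [57, 1, 68, 124] for k=0..3.
The orbit structure of x ↦ 68x mod 125: 32 orbits of sizes [4, 4, 4, 4, 4, 4, 4, 4, 4, 4, 4, 4, 4, 4, 4, 4, 4, 4, 4, 4, 4, 4, 4, 4, 4, 4, 4, 4, 4, 4, 4, 1].
sign(π) = (−1)^{n − #cycles} = (−1)^{125−32} = (−1)^93 = -1.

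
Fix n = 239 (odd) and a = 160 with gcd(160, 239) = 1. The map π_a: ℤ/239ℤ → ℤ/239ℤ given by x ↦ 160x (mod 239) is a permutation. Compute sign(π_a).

Trace 213: π^k(213) = [213, 142, 15, 10, 166, 31, 180] for k=0..6.
3 cycles of lengths [119, 119, 1].
With 3 cycles on 239 points, sign = (−1)^{239−3} = +1.
Via Zolotarev, sign(π_{160}) = (160|239) = +1.

+1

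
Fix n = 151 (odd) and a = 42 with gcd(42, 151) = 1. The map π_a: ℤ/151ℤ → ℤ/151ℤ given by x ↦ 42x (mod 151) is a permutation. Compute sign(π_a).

+1

Start at x=29: 29 → 10 → 118 → 124 → 74 → 88 → 72 → … (one orbit).
Cycle lengths of π_42 on ℤ/151ℤ: [75, 75, 1]; 3 cycles in total.
n − c = 151 − 3 = 148; sign = (−1)^148 = +1.
(42|151)_J = +1 (Zolotarev's lemma cross-check).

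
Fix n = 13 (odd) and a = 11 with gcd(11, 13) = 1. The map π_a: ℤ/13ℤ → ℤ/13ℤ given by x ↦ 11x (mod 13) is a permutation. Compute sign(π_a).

Orbit of 7 under x↦11x: [7, 12, 2, 9, 8, 10, 6]… (length divides ord_13(11)).
π_11 has 2 disjoint cycles with lengths [12, 1] on {0,…,12}.
With 2 cycles on 13 points, sign = (−1)^{13−2} = -1.
Via Zolotarev, sign(π_{11}) = (11|13) = -1.

-1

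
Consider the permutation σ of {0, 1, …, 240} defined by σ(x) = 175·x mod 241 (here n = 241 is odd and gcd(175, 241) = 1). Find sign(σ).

Orbit of 49 under x↦175x: [49, 140, 159, 110, 211, 52, 183]… (length divides ord_241(175)).
Cycle type of π: 240 + 1; total 2 cycles.
n − c = 241 − 2 = 239; sign = (−1)^239 = -1.
Check: (175/241) = -1 by Zolotarev.

-1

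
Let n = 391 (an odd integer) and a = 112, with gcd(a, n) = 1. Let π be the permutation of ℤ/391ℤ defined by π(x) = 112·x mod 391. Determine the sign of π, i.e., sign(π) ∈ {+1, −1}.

Orbit of 180 under x↦112x: [180, 219, 286, 361, 159, 213, 5]… (length divides ord_391(112)).
5 cycles of lengths [176, 176, 22, 16, 1].
391 − 5 = 386 transpositions; sign(π) = (−1)^386 = +1.

+1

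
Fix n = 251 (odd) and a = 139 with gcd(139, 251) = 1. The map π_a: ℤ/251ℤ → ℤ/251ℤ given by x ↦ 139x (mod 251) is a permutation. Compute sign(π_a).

-1

Trace 5: π^k(5) = [5, 193, 221, 97, 180, 171, 175] for k=0..6.
Cycle lengths of π_139 on ℤ/251ℤ: [250, 1]; 2 cycles in total.
Σ(ℓ_i−1) = 251−2 = 249; sign = (−1)^249 = -1.
(139|251)_J = -1 (Zolotarev's lemma cross-check).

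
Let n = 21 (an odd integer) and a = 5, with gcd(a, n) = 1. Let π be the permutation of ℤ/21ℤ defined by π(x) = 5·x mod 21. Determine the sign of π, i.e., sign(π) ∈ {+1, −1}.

+1

Start at x=5: 5 → 4 → 20 → 16 → 17 → 1 → 5 (one orbit).
Cycle lengths of π_5 on ℤ/21ℤ: [6, 6, 6, 2, 1]; 5 cycles in total.
21 − 5 = 16 transpositions; sign(π) = (−1)^16 = +1.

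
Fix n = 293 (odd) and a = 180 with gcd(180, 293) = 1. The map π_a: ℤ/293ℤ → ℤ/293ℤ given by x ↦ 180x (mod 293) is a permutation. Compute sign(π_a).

-1

Trace 95: π^k(95) = [95, 106, 35, 147, 90, 85, 64] for k=0..6.
The orbit structure of x ↦ 180x mod 293: 2 orbits of sizes [292, 1].
sign(π) = (−1)^{n − #cycles} = (−1)^{293−2} = (−1)^291 = -1.
Zolotarev: (180|293) = -1, matching the cycle-count sign.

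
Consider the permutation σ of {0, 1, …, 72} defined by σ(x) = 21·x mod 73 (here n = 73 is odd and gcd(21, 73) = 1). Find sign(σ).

Trace 65: π^k(65) = [65, 51, 49, 7, 1, 21, 3] for k=0..6.
π_21 has 4 disjoint cycles with lengths [24, 24, 24, 1] on {0,…,72}.
Σ(ℓ_i−1) = 73−4 = 69; sign = (−1)^69 = -1.
Via Zolotarev, sign(π_{21}) = (21|73) = -1.

-1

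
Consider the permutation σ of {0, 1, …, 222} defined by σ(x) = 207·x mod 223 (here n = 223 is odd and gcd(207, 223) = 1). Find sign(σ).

-1

Start at x=66: 66 → 59 → 171 → 163 → 68 → 27 → 14 → … (one orbit).
4 cycles of lengths [74, 74, 74, 1].
223 − 4 = 219 transpositions; sign(π) = (−1)^219 = -1.
(207|223)_J = -1 (Zolotarev's lemma cross-check).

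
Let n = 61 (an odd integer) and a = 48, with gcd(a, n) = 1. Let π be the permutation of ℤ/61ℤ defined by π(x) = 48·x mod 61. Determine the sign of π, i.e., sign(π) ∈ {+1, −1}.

+1

Start at x=60: 60 → 13 → 14 → 1 → 48 → 47 → 60 (one orbit).
Cycle type of π: 6×10 + 1; total 11 cycles.
61 − 11 = 50 transpositions; sign(π) = (−1)^50 = +1.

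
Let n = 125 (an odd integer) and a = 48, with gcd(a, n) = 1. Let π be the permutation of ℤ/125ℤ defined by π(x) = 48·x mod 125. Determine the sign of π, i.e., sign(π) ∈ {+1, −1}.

-1

Trace 97: π^k(97) = [97, 31, 113, 49, 102, 21, 8] for k=0..6.
π_48 has 4 disjoint cycles with lengths [100, 20, 4, 1] on {0,…,124}.
With 4 cycles on 125 points, sign = (−1)^{125−4} = -1.
Via Zolotarev, sign(π_{48}) = (48|125) = -1.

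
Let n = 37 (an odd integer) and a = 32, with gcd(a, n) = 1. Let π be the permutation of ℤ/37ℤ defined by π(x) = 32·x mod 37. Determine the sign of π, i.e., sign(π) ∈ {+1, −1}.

Start at x=6: 6 → 7 → 2 → 27 → 13 → 9 → 29 → … (one orbit).
Cycle lengths of π_32 on ℤ/37ℤ: [36, 1]; 2 cycles in total.
Σ(ℓ_i−1) = 37−2 = 35; sign = (−1)^35 = -1.
(32|37)_J = -1 (Zolotarev's lemma cross-check).

-1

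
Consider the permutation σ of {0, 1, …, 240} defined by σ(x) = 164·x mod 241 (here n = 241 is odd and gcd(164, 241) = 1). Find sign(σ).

Orbit of 8 under x↦164x: [8, 107, 196, 91, 223, 181, 41]… (length divides ord_241(164)).
Cycle type of π: 120×2 + 1; total 3 cycles.
241 − 3 = 238 transpositions; sign(π) = (−1)^238 = +1.
(164|241)_J = +1 (Zolotarev's lemma cross-check).

+1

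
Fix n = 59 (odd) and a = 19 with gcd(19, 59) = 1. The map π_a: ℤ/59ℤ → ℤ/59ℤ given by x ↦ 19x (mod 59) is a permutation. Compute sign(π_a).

+1

Orbit of 27 under x↦19x: [27, 41, 12, 51, 25, 3, 57]… (length divides ord_59(19)).
Cycle type of π: 29×2 + 1; total 3 cycles.
Σ(ℓ_i−1) = 59−3 = 56; sign = (−1)^56 = +1.
Zolotarev: (19|59) = +1, matching the cycle-count sign.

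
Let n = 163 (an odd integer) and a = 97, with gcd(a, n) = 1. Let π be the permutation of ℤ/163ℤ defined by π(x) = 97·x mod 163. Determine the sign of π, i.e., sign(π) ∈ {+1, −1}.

+1

Trace 85: π^k(85) = [85, 95, 87, 126, 160, 35, 135] for k=0..6.
π_97 has 3 disjoint cycles with lengths [81, 81, 1] on {0,…,162}.
Σ(ℓ_i−1) = 163−3 = 160; sign = (−1)^160 = +1.
The Jacobi symbol (97|163) = +1 (Zolotarev) agrees.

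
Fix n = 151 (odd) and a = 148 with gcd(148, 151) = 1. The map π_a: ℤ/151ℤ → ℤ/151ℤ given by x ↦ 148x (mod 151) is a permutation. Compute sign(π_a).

+1

Orbit of 50 under x↦148x: [50, 1, 148, 9, 124, 81, 59]… (length divides ord_151(148)).
Cycle lengths of π_148 on ℤ/151ℤ: [25, 25, 25, 25, 25, 25, 1]; 7 cycles in total.
With 7 cycles on 151 points, sign = (−1)^{151−7} = +1.
Check: (148/151) = +1 by Zolotarev.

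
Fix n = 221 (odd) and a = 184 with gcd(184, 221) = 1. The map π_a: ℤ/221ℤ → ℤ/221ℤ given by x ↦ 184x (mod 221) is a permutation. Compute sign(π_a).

+1

Trace 77: π^k(77) = [77, 24, 217, 148, 49, 176, 118] for k=0..6.
Cycle type of π: 48×4 + 16 + 12 + 1; total 7 cycles.
With 7 cycles on 221 points, sign = (−1)^{221−7} = +1.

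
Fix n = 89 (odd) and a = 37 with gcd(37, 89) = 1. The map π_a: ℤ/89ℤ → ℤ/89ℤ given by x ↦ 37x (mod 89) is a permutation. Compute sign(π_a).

Orbit of 1 under x↦37x: [1, 37, 34, 12, 88, 52, 55]… (length divides ord_89(37)).
12 cycles of lengths [8, 8, 8, 8, 8, 8, 8, 8, 8, 8, 8, 1].
89 − 12 = 77 transpositions; sign(π) = (−1)^77 = -1.
Check: (37/89) = -1 by Zolotarev.

-1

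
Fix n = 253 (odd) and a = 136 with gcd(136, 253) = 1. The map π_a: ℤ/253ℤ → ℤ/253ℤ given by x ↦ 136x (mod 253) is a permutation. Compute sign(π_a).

Trace 122: π^k(122) = [122, 147, 5, 174, 135, 144, 103] for k=0..6.
Cycle type of π: 110×2 + 22 + 5×2 + 1; total 6 cycles.
253 − 6 = 247 transpositions; sign(π) = (−1)^247 = -1.
Zolotarev: (136|253) = -1, matching the cycle-count sign.

-1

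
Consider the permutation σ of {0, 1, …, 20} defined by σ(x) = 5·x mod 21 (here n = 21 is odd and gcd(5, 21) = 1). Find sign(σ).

+1

Orbit of 4 under x↦5x: [4, 20, 16, 17, 1, 5]… (length divides ord_21(5)).
The orbit structure of x ↦ 5x mod 21: 5 orbits of sizes [6, 6, 6, 2, 1].
21 − 5 = 16 transpositions; sign(π) = (−1)^16 = +1.
Check: (5/21) = +1 by Zolotarev.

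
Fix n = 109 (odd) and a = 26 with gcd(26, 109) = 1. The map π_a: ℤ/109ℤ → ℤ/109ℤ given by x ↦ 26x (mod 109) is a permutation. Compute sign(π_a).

+1

Start at x=21: 21 → 1 → 26 → 22 → 27 → 48 → 49 → … (one orbit).
Cycle type of π: 27×4 + 1; total 5 cycles.
sign(π) = (−1)^{n − #cycles} = (−1)^{109−5} = (−1)^104 = +1.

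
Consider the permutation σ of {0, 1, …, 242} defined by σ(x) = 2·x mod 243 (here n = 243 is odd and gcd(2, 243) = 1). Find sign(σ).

-1

Trace 209: π^k(209) = [209, 175, 107, 214, 185, 127, 11] for k=0..6.
Decompose π into cycles: lengths [162, 54, 18, 6, 2, 1] (6 cycles, including the fixed point 0).
sign(π) = (−1)^{n − #cycles} = (−1)^{243−6} = (−1)^237 = -1.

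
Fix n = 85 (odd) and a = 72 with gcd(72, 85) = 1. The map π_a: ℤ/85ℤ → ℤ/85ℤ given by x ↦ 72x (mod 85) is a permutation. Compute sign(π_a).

-1

Trace 84: π^k(84) = [84, 13, 1, 72] for k=0..3.
22 cycles of lengths [4, 4, 4, 4, 4, 4, 4, 4, 4, 4, 4, 4, 4, 4, 4, 4, 4, 4, 4, 4, 4, 1].
22 cycles on 85: each ℓ→(−1)^(ℓ−1), product (−1)^63 = -1.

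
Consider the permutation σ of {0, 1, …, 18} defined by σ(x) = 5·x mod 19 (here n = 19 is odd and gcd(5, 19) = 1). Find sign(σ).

Orbit of 17 under x↦5x: [17, 9, 7, 16, 4, 1, 5]… (length divides ord_19(5)).
π_5 has 3 disjoint cycles with lengths [9, 9, 1] on {0,…,18}.
sign(π) = (−1)^{n − #cycles} = (−1)^{19−3} = (−1)^16 = +1.
Zolotarev: (5|19) = +1, matching the cycle-count sign.

+1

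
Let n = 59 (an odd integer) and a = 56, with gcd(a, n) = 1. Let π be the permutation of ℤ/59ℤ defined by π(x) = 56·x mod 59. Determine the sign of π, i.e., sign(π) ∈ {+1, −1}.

Start at x=10: 10 → 29 → 31 → 25 → 43 → 48 → 33 → … (one orbit).
The orbit structure of x ↦ 56x mod 59: 2 orbits of sizes [58, 1].
59 − 2 = 57 transpositions; sign(π) = (−1)^57 = -1.

-1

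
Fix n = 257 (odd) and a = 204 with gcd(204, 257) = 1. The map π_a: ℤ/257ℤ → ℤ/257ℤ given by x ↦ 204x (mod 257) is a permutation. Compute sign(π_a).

Start at x=70: 70 → 145 → 25 → 217 → 64 → 206 → 133 → … (one orbit).
Decompose π into cycles: lengths [256, 1] (2 cycles, including the fixed point 0).
n − c = 257 − 2 = 255; sign = (−1)^255 = -1.

-1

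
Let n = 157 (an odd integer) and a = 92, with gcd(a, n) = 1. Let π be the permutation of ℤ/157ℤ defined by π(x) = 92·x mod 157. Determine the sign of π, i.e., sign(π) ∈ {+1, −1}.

Start at x=32: 32 → 118 → 23 → 75 → 149 → 49 → 112 → … (one orbit).
The orbit structure of x ↦ 92x mod 157: 4 orbits of sizes [52, 52, 52, 1].
157 − 4 = 153 transpositions; sign(π) = (−1)^153 = -1.

-1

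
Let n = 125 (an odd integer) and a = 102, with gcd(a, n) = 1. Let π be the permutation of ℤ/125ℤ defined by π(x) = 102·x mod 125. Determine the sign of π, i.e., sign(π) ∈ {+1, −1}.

Start at x=108: 108 → 16 → 7 → 89 → 78 → 81 → 12 → … (one orbit).
4 cycles of lengths [100, 20, 4, 1].
sign(π) = (−1)^{n − #cycles} = (−1)^{125−4} = (−1)^121 = -1.
Zolotarev: (102|125) = -1, matching the cycle-count sign.

-1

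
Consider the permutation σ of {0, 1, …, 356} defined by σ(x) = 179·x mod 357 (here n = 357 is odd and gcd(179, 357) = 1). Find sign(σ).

-1

Start at x=319: 319 → 338 → 169 → 263 → 310 → 155 → 256 → … (one orbit).
24 cycles of lengths [24, 24, 24, 24, 24, 24, 24, 24, 24, 24, 24, 24, 8, 8, 8, 8, 8, 8, 6, 6, 3, 3, 2, 1].
n − c = 357 − 24 = 333; sign = (−1)^333 = -1.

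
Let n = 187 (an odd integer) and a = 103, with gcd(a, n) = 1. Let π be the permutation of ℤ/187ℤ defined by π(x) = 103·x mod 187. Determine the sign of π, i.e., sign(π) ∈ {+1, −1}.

+1

Orbit of 137 under x↦103x: [137, 86, 69, 1, 103]… (length divides ord_187(103)).
The orbit structure of x ↦ 103x mod 187: 51 orbits of sizes [5, 5, 5, 5, 5, 5, 5, 5, 5, 5, 5, 5, 5, 5, 5, 5, 5, 5, 5, 5, 5, 5, 5, 5, 5, 5, 5, 5, 5, 5, 5, 5, 5, 5, 1, 1, 1, 1, 1, 1, 1, 1, 1, 1, 1, 1, 1, 1, 1, 1, 1].
51 cycles on 187: each ℓ→(−1)^(ℓ−1), product (−1)^136 = +1.
Via Zolotarev, sign(π_{103}) = (103|187) = +1.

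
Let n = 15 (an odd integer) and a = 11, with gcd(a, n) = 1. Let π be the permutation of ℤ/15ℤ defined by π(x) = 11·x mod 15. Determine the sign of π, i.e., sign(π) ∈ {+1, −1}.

Trace 1: π^k(1) = [1, 11] for k=0..1.
Cycle lengths of π_11 on ℤ/15ℤ: [2, 2, 2, 2, 2, 1, 1, 1, 1, 1]; 10 cycles in total.
n − c = 15 − 10 = 5; sign = (−1)^5 = -1.

-1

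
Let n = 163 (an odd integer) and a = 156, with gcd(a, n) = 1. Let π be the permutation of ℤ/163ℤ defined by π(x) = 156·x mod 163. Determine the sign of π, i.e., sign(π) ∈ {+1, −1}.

+1

Start at x=65: 65 → 34 → 88 → 36 → 74 → 134 → 40 → … (one orbit).
Cycle lengths of π_156 on ℤ/163ℤ: [81, 81, 1]; 3 cycles in total.
Σ(ℓ_i−1) = 163−3 = 160; sign = (−1)^160 = +1.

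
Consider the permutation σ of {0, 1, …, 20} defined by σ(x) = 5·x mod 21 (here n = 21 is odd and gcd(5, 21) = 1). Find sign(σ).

+1

Trace 5: π^k(5) = [5, 4, 20, 16, 17, 1] for k=0..5.
Cycle lengths of π_5 on ℤ/21ℤ: [6, 6, 6, 2, 1]; 5 cycles in total.
21 − 5 = 16 transpositions; sign(π) = (−1)^16 = +1.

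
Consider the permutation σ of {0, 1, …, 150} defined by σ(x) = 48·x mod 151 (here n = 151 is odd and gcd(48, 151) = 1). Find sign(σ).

Trace 89: π^k(89) = [89, 44, 149, 55, 73, 31, 129] for k=0..6.
π_48 has 2 disjoint cycles with lengths [150, 1] on {0,…,150}.
Σ(ℓ_i−1) = 151−2 = 149; sign = (−1)^149 = -1.

-1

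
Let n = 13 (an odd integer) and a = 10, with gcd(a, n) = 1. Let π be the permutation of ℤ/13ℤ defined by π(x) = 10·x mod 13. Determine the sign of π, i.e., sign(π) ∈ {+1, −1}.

+1

Trace 10: π^k(10) = [10, 9, 12, 3, 4, 1] for k=0..5.
π_10 has 3 disjoint cycles with lengths [6, 6, 1] on {0,…,12}.
n − c = 13 − 3 = 10; sign = (−1)^10 = +1.
Zolotarev: (10|13) = +1, matching the cycle-count sign.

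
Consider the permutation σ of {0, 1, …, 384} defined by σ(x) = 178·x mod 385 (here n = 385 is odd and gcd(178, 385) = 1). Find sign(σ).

Start at x=9: 9 → 62 → 256 → 138 → 309 → 332 → 191 → … (one orbit).
Cycle type of π: 60×4 + 30×2 + 20×2 + 12×2 + 10 + 6 + 4 + 1; total 14 cycles.
With 14 cycles on 385 points, sign = (−1)^{385−14} = -1.
Via Zolotarev, sign(π_{178}) = (178|385) = -1.

-1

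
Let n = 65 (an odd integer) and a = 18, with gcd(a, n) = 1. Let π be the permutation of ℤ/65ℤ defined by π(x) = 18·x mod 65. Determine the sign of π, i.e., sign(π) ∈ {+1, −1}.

Orbit of 64 under x↦18x: [64, 47, 1, 18]… (length divides ord_65(18)).
The orbit structure of x ↦ 18x mod 65: 17 orbits of sizes [4, 4, 4, 4, 4, 4, 4, 4, 4, 4, 4, 4, 4, 4, 4, 4, 1].
n − c = 65 − 17 = 48; sign = (−1)^48 = +1.
The Jacobi symbol (18|65) = +1 (Zolotarev) agrees.

+1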